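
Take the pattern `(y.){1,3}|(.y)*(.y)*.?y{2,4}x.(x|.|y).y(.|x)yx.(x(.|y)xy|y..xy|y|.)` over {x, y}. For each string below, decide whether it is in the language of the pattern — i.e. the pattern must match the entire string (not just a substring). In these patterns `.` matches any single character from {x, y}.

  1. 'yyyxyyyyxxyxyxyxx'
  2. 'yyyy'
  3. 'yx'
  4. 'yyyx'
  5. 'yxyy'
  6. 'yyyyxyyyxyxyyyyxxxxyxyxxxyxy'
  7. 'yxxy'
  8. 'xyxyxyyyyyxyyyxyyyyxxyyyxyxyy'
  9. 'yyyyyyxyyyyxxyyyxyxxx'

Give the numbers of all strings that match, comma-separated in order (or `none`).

2, 3, 4, 5, 6, 8, 9

1 → no match
2. 'yyyy' → match
3. 'yx' → match
4. 'yyyx' → match
5. 'yxyy' → match
6 → match
7. 'yxxy' → no match
8 → match
9 → match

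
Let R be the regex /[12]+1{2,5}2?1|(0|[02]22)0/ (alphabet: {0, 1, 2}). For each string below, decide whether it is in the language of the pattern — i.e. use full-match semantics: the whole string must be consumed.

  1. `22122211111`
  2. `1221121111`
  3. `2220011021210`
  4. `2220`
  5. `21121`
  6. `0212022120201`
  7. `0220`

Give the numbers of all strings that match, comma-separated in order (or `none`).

1, 2, 4, 5, 7

1 → match
2 → match
3 → no match
4 → match
5 → match
6 → no match
7 → match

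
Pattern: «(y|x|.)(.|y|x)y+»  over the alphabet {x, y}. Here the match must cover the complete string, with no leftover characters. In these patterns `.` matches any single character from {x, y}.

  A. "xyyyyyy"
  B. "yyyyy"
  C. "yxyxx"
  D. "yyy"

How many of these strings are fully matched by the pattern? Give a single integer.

A. "xyyyyyy" → match
B. "yyyyy" → match
C. "yxyxx" → no match — must end with "y"
D. "yyy" → match
Total matched: 3

3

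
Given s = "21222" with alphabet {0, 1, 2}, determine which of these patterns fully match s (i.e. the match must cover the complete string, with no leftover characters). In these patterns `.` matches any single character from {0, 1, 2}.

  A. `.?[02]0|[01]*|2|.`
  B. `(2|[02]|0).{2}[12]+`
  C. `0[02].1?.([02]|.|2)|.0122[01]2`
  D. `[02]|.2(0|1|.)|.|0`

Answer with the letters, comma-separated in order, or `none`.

B

A → no match
B → match
C → no match
D → no match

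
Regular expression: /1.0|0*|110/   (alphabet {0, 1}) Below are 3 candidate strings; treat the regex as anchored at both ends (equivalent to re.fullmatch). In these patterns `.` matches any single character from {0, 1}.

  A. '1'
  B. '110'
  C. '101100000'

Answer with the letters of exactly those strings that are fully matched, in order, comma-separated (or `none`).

B

A → no match
B → match
C → no match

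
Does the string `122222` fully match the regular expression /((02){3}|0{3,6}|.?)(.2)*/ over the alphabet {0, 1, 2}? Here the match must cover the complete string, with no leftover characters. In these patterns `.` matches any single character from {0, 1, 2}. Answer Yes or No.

Yes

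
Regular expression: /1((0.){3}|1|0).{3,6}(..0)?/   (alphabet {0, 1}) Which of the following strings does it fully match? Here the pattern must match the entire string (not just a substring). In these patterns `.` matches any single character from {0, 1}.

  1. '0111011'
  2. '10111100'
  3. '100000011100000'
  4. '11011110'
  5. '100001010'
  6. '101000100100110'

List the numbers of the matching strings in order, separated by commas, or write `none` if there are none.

1 → no match — must start with '1'
2 → match
3 → match
4 → match
5 → match
6 → match

2, 3, 4, 5, 6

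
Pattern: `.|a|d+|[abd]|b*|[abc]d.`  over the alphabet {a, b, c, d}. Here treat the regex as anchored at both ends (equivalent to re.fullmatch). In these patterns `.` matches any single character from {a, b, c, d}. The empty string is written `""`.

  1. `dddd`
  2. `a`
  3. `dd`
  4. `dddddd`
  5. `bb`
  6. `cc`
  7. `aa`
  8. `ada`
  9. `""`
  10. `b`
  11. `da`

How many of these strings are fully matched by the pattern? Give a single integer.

8

1 → match
2 → match
3 → match
4 → match
5 → match
6 → no match
7 → no match
8 → match
9 → match
10 → match
11 → no match
Total matched: 8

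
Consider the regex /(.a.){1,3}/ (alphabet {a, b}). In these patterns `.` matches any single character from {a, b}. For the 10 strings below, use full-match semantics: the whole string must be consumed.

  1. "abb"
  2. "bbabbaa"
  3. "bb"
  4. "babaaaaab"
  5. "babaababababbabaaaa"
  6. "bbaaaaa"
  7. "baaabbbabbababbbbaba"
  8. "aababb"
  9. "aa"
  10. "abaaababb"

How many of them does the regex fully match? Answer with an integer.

1. "abb" → no match
2. "bbabbaa" → no match
3. "bb" → no match
4. "babaaaaab" → match
5 → no match
6. "bbaaaaa" → no match
7 → no match
8. "aababb" → no match
9. "aa" → no match
10. "abaaababb" → no match
Total matched: 1

1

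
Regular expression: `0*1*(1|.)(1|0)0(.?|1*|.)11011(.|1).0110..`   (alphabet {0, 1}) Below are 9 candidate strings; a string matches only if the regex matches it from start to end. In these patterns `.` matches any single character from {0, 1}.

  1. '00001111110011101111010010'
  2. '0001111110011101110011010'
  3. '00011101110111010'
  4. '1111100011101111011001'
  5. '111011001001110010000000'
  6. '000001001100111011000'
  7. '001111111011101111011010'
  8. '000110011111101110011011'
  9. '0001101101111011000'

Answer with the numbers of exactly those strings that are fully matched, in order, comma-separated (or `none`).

2, 4, 7, 8, 9

1 → no match
2 → match
3 → no match
4 → match
5 → no match
6 → no match
7 → match
8 → match
9 → match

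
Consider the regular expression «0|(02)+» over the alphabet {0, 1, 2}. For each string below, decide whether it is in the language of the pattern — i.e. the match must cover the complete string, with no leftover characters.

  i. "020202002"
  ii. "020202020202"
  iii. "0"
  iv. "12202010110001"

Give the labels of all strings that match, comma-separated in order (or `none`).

i → no match
ii → match
iii → match
iv → no match

ii, iii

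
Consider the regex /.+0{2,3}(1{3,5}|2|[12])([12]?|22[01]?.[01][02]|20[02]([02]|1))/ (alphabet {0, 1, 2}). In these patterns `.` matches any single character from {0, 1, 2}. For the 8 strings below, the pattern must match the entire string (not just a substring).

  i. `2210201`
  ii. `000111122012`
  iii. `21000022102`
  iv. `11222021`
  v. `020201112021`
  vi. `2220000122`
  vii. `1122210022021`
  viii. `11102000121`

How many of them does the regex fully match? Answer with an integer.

2

i → no match
ii → match
iii → no match
iv → no match
v → no match
vi → no match
vii → match
viii → no match
Total matched: 2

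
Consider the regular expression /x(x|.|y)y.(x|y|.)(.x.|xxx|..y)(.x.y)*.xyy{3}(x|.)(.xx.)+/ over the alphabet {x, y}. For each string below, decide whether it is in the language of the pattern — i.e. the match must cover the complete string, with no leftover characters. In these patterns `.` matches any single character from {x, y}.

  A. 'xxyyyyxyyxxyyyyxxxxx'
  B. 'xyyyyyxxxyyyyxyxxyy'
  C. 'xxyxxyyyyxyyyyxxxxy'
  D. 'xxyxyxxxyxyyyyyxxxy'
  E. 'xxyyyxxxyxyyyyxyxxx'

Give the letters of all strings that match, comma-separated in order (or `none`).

A → no match
B → no match
C → match
D → match
E → match

C, D, E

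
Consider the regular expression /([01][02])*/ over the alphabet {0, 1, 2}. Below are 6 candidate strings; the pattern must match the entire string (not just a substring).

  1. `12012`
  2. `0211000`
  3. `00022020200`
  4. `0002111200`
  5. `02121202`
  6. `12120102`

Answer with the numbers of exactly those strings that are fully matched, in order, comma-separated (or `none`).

5

1 → no match
2 → no match
3 → no match
4 → no match
5 → match
6 → no match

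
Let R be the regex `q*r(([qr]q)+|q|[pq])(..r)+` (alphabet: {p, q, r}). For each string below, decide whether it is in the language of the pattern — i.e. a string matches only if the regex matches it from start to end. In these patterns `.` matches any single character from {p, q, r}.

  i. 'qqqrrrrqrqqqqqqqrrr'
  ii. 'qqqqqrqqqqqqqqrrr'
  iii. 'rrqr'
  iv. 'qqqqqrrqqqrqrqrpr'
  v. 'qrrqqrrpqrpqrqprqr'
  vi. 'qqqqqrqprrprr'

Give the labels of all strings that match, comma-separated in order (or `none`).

i → no match
ii → match
iii → no match
iv → match
v → no match
vi → match

ii, iv, vi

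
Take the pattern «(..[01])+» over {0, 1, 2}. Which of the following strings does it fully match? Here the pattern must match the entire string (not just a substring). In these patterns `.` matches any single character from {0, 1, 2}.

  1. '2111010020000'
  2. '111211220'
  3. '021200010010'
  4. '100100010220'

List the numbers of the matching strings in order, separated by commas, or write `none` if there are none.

1 → no match
2 → match
3 → match
4 → match

2, 3, 4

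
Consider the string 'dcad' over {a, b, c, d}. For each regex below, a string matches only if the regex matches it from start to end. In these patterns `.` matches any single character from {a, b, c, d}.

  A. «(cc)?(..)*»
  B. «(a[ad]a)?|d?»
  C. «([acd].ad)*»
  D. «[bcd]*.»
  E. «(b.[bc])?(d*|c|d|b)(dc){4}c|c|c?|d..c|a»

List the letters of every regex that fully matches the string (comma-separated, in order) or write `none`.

A → match
B → no match
C → match
D → no match
E → no match

A, C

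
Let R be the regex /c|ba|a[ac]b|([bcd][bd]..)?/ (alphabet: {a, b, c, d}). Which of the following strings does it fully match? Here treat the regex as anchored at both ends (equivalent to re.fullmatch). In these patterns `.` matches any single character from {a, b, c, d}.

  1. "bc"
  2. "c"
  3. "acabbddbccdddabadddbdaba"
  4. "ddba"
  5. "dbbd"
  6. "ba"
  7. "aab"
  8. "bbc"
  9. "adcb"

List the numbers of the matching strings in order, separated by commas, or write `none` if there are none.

2, 4, 5, 6, 7

1 → no match
2 → match
3 → no match
4 → match
5 → match
6 → match
7 → match
8 → no match
9 → no match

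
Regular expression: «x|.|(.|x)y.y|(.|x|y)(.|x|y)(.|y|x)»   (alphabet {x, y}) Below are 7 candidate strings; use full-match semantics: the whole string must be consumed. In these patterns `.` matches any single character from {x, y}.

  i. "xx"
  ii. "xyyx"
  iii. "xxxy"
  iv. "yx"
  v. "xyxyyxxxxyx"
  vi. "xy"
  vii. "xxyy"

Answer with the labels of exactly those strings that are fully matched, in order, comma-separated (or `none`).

none

i → no match
ii → no match
iii → no match
iv → no match
v → no match
vi → no match
vii → no match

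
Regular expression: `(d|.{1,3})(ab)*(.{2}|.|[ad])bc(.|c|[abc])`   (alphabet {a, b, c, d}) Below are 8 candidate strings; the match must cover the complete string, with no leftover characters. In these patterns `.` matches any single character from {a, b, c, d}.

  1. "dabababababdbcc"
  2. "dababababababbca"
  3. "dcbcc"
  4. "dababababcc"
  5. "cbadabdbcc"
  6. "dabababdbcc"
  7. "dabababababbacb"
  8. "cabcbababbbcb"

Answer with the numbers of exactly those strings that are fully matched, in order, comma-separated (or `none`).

1, 2, 3, 4, 6

1 → match
2 → match
3 → match
4 → match
5 → no match
6 → match
7 → no match
8 → no match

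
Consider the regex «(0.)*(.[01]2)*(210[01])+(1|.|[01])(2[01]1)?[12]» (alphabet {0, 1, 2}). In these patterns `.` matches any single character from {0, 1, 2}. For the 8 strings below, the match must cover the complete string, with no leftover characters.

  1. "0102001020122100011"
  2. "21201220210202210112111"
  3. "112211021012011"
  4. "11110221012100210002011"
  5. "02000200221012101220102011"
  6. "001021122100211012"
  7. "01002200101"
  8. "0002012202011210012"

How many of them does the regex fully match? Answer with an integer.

0

1 → no match
2 → no match
3 → no match
4 → no match
5 → no match
6 → no match
7 → no match
8 → no match
Total matched: 0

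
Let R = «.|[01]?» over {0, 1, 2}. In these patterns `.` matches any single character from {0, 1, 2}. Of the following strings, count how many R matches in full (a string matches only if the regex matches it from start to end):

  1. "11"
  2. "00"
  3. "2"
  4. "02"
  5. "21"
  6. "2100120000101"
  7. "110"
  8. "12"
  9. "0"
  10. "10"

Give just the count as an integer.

1 → no match
2 → no match
3 → match
4 → no match
5 → no match
6 → no match
7 → no match
8 → no match
9 → match
10 → no match
Total matched: 2

2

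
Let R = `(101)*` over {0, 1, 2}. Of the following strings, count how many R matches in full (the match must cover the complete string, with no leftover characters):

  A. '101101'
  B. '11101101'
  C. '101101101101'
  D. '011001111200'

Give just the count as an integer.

A. '101101' → match
B. '11101101' → no match
C. '101101101101' → match
D. '011001111200' → no match
Total matched: 2

2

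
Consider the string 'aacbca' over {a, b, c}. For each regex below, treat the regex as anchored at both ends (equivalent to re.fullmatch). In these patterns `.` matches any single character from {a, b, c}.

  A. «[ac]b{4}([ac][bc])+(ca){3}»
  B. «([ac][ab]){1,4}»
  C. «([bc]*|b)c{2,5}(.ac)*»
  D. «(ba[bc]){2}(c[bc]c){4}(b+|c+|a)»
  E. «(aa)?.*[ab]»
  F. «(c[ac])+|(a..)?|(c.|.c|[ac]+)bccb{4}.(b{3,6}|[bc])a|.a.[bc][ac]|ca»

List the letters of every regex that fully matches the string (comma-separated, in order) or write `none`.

B, E

A → no match
B → match
C → no match
D → no match — must start with 'ba'
E → match
F → no match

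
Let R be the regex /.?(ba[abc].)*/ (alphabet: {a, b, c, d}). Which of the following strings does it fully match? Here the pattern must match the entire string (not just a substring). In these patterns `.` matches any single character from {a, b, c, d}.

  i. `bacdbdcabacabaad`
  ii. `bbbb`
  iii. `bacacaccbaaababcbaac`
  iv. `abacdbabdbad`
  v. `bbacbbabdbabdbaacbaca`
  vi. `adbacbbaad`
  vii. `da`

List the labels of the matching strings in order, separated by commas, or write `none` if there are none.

i → no match
ii → no match
iii → no match
iv → no match
v → match
vi → no match
vii → no match

v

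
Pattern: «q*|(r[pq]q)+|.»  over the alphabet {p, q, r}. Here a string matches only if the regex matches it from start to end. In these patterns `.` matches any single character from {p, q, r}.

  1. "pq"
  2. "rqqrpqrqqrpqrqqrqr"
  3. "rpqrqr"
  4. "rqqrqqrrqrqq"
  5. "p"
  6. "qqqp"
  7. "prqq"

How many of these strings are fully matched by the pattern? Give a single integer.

1

1. "pq" → no match
2 → no match
3. "rpqrqr" → no match
4. "rqqrqqrrqrqq" → no match
5. "p" → match
6. "qqqp" → no match
7. "prqq" → no match
Total matched: 1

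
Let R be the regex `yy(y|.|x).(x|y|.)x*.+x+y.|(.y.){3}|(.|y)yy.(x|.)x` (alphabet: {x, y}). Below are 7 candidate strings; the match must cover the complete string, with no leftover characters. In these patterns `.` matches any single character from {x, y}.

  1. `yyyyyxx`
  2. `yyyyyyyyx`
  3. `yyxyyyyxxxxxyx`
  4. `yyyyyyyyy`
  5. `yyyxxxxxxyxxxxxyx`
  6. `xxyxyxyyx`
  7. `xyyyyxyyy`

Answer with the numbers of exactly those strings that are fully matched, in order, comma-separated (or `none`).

1. `yyyyyxx` → no match
2. `yyyyyyyyx` → match
3 → match
4. `yyyyyyyyy` → match
5 → match
6. `xxyxyxyyx` → no match
7. `xyyyyxyyy` → match

2, 3, 4, 5, 7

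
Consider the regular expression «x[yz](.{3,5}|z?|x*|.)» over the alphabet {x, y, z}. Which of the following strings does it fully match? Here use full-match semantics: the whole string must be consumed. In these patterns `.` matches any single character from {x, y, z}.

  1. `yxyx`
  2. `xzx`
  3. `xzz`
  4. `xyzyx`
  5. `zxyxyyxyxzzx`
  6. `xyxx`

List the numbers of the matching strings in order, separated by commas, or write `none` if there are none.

1 → no match — must start with `x`
2 → match
3 → match
4 → match
5 → no match — must start with `x`
6 → match

2, 3, 4, 6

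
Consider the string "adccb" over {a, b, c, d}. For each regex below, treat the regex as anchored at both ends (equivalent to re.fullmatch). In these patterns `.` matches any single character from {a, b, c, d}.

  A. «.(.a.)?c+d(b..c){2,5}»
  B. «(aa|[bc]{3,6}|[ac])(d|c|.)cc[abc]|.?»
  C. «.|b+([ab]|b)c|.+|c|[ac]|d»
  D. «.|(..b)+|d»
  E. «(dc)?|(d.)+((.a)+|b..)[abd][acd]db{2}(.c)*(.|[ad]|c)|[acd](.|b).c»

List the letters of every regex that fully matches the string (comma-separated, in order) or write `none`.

A → no match — must end with "c"
B → match
C → match
D → no match
E → no match

B, C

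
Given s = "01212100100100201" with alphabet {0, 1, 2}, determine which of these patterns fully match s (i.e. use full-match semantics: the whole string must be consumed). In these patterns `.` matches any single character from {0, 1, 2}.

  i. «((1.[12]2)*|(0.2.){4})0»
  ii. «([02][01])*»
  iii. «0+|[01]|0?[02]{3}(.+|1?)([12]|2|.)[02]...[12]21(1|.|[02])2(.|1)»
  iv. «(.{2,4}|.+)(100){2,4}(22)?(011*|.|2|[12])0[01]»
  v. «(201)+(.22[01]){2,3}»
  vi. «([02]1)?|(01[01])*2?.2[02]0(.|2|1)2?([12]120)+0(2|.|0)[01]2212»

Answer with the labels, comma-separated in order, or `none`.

iv

i → no match — must end with "0"
ii → no match
iii → no match
iv → match
v → no match — must start with "201"
vi → no match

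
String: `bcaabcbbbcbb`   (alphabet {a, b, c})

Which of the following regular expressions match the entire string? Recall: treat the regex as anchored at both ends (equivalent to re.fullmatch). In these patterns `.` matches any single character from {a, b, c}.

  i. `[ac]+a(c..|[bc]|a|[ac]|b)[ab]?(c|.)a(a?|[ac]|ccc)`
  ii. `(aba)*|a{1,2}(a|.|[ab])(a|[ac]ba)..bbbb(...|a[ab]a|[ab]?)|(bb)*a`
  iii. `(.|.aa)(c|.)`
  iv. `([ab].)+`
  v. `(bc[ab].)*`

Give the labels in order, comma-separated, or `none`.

iv, v

i → no match
ii → no match
iii → no match
iv → match
v → match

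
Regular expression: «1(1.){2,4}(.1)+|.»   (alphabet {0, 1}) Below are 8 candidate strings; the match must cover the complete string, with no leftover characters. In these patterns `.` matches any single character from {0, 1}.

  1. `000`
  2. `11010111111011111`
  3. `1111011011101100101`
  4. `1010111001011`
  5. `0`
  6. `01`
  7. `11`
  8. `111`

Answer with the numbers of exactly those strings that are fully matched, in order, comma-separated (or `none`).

2, 5

1 → no match
2 → match
3 → no match
4 → no match
5 → match
6 → no match
7 → no match
8 → no match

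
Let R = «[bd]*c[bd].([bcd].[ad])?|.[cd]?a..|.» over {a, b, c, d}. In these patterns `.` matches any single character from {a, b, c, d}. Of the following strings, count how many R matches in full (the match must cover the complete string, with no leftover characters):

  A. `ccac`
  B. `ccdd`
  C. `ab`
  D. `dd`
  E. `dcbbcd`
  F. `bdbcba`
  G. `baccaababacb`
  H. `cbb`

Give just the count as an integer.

2

A. `ccac` → no match
B. `ccdd` → no match
C. `ab` → no match
D. `dd` → no match
E. `dcbbcd` → no match
F. `bdbcba` → match
G. `baccaababacb` → no match
H. `cbb` → match
Total matched: 2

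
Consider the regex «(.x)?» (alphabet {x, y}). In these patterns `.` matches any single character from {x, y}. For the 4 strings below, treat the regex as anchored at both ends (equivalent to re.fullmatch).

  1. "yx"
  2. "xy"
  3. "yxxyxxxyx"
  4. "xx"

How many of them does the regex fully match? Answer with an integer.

2

1 → match
2 → no match
3 → no match
4 → match
Total matched: 2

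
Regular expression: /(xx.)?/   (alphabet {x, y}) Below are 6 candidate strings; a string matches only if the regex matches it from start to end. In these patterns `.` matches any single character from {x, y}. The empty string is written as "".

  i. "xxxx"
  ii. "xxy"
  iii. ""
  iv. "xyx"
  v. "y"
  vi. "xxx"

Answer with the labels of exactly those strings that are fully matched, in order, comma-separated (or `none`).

i → no match
ii → match
iii → match
iv → no match
v → no match
vi → match

ii, iii, vi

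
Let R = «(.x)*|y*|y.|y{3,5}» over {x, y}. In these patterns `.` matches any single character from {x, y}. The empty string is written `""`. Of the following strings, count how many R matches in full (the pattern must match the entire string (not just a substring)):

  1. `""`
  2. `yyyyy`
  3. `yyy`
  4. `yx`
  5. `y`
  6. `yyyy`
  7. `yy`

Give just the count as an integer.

1 → match
2 → match
3 → match
4 → match
5 → match
6 → match
7 → match
Total matched: 7

7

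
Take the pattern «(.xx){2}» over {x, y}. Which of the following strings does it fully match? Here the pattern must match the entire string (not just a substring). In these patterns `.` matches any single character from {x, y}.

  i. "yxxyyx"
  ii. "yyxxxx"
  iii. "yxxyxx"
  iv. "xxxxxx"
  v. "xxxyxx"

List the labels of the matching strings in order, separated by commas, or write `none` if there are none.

i → no match — must end with "xx"
ii → no match
iii → match
iv → match
v → match

iii, iv, v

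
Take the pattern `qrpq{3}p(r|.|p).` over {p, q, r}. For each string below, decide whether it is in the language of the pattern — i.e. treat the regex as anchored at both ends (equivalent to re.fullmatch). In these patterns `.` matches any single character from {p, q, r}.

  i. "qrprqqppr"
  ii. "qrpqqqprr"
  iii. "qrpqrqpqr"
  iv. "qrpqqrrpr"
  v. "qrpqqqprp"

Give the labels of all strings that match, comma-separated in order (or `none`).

ii, v

i → no match — must start with "qrpq"
ii → match
iii → no match
iv → no match
v → match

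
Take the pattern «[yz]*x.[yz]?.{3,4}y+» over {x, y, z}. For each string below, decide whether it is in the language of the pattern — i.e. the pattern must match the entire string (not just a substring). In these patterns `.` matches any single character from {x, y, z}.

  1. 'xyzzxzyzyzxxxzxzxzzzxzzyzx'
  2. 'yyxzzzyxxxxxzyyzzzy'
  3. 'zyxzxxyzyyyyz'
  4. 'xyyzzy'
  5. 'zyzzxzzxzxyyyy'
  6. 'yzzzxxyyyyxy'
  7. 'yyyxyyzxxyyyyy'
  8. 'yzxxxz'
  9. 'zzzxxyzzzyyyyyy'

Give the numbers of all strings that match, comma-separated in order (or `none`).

4, 5, 6, 7, 9

1 → no match — must end with 'y'
2 → no match
3 → no match — must end with 'y'
4. 'xyyzzy' → match
5 → match
6. 'yzzzxxyyyyxy' → match
7 → match
8. 'yzxxxz' → no match — must end with 'y'
9 → match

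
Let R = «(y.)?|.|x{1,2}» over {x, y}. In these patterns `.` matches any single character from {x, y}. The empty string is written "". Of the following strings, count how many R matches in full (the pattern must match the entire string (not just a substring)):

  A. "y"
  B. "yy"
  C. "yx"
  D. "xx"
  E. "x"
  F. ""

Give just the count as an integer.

6

A. "y" → match
B. "yy" → match
C. "yx" → match
D. "xx" → match
E. "x" → match
F. "" → match
Total matched: 6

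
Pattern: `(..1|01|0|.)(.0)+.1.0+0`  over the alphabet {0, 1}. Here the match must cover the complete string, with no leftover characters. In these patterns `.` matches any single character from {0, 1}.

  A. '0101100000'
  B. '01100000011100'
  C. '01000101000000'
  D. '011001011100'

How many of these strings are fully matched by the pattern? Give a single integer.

A → match
B → match
C → no match
D → match
Total matched: 3

3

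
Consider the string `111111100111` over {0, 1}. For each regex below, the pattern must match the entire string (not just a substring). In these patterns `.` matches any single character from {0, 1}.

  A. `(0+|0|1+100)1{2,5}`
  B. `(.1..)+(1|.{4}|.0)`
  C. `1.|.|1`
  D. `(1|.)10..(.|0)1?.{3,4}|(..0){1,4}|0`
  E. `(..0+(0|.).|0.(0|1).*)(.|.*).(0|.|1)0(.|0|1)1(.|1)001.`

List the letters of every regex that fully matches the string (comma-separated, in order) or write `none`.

A → match
B → match
C → no match
D → no match
E → no match

A, B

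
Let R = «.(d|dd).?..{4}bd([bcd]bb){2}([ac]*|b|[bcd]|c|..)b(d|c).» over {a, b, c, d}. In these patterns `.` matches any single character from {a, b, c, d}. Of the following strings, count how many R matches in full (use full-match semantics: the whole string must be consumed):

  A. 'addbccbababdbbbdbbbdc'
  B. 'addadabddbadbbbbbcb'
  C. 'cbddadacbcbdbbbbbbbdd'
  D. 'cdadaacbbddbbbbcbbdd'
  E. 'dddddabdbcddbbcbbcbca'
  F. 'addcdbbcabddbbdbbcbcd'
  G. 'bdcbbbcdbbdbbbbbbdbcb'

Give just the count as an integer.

1

A → no match
B → no match
C → no match
D → no match
E → no match
F → match
G → no match
Total matched: 1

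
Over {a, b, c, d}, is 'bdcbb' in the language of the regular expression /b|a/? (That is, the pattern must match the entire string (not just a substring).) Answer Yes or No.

No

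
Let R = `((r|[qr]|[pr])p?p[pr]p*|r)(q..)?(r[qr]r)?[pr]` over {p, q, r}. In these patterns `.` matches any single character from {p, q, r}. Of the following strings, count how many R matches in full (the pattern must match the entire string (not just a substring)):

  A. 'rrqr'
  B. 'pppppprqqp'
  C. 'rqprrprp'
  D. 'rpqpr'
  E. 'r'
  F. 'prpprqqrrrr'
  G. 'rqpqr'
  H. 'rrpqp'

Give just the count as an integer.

1

A → no match
B → no match
C → no match
D → no match
E → no match
F → no match
G → match
H → no match
Total matched: 1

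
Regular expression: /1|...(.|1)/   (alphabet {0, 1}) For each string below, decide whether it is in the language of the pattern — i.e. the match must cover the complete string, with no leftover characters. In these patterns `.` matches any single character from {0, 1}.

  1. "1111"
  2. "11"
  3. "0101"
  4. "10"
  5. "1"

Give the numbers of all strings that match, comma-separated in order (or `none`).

1, 3, 5

1 → match
2 → no match
3 → match
4 → no match
5 → match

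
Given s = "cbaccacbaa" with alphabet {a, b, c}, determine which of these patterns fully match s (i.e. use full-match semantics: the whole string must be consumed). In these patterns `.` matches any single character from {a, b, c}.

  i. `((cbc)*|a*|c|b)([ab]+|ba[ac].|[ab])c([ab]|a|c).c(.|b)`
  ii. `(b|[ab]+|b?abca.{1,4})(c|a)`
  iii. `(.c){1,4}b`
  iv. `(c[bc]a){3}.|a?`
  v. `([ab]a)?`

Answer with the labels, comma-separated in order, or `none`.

i → no match
ii → no match
iii → no match — must end with "cb"
iv → match
v → no match

iv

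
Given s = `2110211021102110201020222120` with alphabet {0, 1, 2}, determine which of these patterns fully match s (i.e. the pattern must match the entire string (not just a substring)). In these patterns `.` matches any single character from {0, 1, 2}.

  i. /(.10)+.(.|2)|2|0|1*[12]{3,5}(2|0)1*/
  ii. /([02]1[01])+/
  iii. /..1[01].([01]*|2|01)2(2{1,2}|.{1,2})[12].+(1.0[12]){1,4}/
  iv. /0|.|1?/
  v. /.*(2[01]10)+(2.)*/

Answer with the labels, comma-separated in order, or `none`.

v

i → no match
ii → no match
iii → no match
iv → no match
v → match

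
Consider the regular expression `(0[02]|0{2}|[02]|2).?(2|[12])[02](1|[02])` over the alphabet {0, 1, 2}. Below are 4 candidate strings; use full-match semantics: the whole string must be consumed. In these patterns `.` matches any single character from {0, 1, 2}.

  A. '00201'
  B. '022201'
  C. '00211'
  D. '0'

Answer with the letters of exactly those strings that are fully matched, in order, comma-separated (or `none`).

A, B

A. '00201' → match
B. '022201' → match
C. '00211' → no match
D. '0' → no match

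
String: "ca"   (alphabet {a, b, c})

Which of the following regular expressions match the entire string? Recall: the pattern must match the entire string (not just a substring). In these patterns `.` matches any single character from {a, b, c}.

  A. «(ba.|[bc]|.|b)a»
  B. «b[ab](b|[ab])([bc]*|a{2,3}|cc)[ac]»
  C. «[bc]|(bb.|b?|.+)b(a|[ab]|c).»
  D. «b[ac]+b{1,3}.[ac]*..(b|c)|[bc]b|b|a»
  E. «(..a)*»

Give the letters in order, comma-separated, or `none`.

A

A → match
B → no match — must start with "b"
C → no match
D → no match
E → no match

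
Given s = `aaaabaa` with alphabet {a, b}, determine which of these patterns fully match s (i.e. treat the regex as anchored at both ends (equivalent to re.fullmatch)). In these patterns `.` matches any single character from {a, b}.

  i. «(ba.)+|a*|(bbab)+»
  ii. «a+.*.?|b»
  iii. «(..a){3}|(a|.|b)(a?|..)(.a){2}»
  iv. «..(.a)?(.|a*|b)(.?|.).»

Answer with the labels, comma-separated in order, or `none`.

ii, iv

i → no match
ii → match
iii → no match
iv → match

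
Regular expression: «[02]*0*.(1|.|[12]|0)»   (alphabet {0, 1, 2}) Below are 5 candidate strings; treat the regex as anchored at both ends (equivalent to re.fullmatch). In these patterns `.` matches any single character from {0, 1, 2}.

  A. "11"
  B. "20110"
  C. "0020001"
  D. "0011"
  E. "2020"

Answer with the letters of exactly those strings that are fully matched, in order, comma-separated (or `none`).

A. "11" → match
B. "20110" → no match
C. "0020001" → match
D. "0011" → match
E. "2020" → match

A, C, D, E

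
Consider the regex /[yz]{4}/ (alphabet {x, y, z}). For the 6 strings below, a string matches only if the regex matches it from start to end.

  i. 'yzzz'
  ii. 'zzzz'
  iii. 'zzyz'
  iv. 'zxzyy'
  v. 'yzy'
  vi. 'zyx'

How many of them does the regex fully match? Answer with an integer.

i → match
ii → match
iii → match
iv → no match
v → no match
vi → no match
Total matched: 3

3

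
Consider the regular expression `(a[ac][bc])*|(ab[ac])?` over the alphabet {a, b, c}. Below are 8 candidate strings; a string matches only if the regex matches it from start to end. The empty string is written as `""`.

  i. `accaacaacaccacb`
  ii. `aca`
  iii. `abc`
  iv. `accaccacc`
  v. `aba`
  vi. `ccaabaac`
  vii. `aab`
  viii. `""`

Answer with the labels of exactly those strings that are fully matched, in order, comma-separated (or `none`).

i → match
ii → no match
iii → match
iv → match
v → match
vi → no match
vii → match
viii → match

i, iii, iv, v, vii, viii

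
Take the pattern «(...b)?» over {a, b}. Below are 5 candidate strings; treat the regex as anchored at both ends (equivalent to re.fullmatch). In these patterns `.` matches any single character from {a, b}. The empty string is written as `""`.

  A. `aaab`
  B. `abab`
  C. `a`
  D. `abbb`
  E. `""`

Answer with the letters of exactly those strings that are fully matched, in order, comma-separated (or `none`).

A, B, D, E

A → match
B → match
C → no match
D → match
E → match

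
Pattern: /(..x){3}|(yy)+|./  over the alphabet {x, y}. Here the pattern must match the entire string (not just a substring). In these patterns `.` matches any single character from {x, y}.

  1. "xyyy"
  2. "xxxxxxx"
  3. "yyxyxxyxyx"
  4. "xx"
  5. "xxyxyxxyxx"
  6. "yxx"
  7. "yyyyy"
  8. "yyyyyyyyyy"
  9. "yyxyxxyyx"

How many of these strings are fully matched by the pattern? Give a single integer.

1 → no match
2 → no match
3 → no match
4 → no match
5 → no match
6 → no match
7 → no match
8 → match
9 → match
Total matched: 2

2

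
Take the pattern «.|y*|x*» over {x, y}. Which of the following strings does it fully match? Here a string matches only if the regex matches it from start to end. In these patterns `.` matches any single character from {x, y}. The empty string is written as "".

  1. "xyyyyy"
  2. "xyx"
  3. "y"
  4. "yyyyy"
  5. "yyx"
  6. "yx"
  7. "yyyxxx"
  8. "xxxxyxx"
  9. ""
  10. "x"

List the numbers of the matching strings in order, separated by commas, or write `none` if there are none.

3, 4, 9, 10

1 → no match
2 → no match
3 → match
4 → match
5 → no match
6 → no match
7 → no match
8 → no match
9 → match
10 → match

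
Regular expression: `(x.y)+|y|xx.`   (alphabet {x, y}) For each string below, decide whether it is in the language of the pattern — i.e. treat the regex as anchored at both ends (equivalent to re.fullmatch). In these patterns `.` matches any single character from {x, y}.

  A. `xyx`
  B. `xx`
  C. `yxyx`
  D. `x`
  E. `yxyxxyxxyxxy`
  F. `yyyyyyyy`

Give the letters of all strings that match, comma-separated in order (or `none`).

A → no match
B → no match
C → no match
D → no match
E → no match
F → no match

none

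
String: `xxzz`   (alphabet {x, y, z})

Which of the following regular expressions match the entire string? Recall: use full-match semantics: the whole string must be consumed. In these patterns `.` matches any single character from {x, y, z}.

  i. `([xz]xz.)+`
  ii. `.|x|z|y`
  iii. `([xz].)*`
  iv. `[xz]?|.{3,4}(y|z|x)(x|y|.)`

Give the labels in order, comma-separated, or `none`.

i, iii

i → match
ii → no match
iii → match
iv → no match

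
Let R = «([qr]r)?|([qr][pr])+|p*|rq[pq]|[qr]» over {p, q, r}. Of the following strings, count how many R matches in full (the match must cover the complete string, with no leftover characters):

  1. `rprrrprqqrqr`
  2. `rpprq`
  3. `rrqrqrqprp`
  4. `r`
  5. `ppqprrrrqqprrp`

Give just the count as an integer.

2

1 → no match
2 → no match
3 → match
4 → match
5 → no match
Total matched: 2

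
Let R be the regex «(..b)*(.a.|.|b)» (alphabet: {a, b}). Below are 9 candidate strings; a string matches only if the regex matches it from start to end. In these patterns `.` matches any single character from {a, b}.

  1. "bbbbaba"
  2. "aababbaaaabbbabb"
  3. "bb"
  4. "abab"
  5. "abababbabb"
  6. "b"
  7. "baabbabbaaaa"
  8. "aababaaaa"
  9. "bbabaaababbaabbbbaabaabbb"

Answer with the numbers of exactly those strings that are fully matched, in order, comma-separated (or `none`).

1. "bbbbaba" → match
2 → no match
3. "bb" → no match
4. "abab" → no match
5. "abababbabb" → no match
6. "b" → match
7. "baabbabbaaaa" → no match
8. "aababaaaa" → no match
9 → no match

1, 6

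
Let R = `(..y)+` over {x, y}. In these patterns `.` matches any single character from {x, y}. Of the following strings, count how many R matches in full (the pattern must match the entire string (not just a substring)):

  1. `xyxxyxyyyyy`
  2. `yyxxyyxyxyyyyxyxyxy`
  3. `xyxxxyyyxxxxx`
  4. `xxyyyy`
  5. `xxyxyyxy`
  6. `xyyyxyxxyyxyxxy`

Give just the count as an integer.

1 → no match
2 → no match
3 → no match — must end with `y`
4 → match
5 → no match
6 → match
Total matched: 2

2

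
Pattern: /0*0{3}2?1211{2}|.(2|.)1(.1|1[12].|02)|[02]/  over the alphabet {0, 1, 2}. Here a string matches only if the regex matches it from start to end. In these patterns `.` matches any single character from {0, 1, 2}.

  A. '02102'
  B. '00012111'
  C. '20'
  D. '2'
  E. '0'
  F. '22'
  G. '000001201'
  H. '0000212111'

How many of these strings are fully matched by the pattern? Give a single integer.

5

A → match
B → match
C → no match
D → match
E → match
F → no match
G → no match
H → match
Total matched: 5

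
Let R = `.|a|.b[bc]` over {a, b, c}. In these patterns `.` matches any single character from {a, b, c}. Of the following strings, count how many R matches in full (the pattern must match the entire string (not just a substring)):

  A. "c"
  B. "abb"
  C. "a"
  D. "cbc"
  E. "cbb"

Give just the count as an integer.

A → match
B → match
C → match
D → match
E → match
Total matched: 5

5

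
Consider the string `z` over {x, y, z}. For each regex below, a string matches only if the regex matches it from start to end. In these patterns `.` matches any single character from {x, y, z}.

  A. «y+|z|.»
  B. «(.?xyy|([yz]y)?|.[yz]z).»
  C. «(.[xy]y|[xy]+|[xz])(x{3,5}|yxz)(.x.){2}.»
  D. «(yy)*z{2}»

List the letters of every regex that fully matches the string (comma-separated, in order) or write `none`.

A, B

A → match
B → match
C → no match
D → no match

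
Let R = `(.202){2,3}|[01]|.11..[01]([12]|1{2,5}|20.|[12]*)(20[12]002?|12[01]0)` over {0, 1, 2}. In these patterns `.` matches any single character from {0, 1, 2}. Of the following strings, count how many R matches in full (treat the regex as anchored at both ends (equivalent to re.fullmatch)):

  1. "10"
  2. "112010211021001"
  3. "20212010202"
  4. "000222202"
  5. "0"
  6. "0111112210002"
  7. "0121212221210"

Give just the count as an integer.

1

1 → no match
2 → no match
3 → no match
4 → no match
5 → match
6 → no match
7 → no match
Total matched: 1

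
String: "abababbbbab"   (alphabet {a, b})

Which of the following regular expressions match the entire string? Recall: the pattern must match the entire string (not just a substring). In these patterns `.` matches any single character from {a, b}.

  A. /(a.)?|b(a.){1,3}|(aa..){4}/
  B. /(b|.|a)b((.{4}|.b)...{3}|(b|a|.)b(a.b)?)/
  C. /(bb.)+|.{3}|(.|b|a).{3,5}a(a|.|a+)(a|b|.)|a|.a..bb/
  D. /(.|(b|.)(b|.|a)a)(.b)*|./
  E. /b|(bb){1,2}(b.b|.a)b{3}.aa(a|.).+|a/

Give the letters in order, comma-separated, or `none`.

A → no match
B → match
C → no match
D → no match
E → no match

B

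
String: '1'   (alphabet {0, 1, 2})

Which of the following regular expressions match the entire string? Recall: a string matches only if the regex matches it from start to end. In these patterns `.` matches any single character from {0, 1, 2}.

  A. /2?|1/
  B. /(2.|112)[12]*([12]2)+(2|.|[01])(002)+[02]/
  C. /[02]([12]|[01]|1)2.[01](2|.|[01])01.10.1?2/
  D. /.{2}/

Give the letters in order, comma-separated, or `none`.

A

A → match
B → no match
C → no match — must end with '2'
D → no match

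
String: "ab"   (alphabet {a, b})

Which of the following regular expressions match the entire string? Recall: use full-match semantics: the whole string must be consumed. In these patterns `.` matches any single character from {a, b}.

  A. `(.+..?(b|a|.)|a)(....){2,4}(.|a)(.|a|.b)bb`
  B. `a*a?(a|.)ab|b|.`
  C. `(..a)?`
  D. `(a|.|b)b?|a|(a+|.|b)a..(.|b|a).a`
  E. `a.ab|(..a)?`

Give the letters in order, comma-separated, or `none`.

A → no match — must end with "bb"
B → no match
C → no match
D → match
E → no match

D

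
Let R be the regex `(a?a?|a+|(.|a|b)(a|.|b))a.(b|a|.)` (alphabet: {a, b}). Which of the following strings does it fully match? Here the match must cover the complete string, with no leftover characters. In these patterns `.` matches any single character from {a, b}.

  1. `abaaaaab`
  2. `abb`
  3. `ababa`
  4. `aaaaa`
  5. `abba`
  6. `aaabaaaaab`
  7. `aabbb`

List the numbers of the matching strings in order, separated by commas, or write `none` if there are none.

2, 3, 4

1 → no match
2 → match
3 → match
4 → match
5 → no match
6 → no match
7 → no match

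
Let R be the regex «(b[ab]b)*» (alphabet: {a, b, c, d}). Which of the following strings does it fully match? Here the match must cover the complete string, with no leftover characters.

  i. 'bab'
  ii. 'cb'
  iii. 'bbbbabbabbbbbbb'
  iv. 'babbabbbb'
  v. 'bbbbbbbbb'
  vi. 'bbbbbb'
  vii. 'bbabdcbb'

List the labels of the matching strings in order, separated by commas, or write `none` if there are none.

i, iii, iv, v, vi

i → match
ii → no match
iii → match
iv → match
v → match
vi → match
vii → no match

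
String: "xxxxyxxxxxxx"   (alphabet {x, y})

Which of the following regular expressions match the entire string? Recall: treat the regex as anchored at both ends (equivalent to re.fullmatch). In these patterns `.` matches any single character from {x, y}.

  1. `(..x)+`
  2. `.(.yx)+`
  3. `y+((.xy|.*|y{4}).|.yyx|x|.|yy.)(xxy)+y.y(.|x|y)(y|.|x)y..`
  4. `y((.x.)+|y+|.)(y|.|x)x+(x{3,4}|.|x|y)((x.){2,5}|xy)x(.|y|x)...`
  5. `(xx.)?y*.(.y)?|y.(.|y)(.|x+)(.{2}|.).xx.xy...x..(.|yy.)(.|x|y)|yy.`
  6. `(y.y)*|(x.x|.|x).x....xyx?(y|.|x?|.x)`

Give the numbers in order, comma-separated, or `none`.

1

1 → match
2 → no match — must end with "yx"
3 → no match — must start with "y"
4 → no match — must start with "y"
5 → no match
6 → no match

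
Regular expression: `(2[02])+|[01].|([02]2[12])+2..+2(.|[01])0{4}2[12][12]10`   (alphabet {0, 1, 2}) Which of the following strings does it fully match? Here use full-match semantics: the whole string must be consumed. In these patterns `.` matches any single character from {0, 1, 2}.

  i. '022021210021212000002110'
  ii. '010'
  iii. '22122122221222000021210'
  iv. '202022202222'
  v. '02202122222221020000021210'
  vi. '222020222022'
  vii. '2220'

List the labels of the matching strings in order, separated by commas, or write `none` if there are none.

iii, iv, v, vi, vii

i → no match
ii → no match
iii → match
iv → match
v → match
vi → match
vii → match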